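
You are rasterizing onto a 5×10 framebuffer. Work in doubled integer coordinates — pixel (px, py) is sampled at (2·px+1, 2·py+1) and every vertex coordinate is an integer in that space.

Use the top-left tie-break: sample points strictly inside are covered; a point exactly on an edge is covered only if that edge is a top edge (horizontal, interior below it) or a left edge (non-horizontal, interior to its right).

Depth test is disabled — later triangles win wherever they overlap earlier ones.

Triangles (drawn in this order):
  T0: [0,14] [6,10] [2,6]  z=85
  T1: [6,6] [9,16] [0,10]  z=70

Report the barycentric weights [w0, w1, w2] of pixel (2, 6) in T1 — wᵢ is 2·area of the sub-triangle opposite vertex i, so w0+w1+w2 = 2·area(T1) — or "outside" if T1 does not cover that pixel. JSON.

T0:
  2·area = 40  (B↔C swapped to make it positive)
  edge (0, 14)→(2, 6): d=(2,-8) top-left  bias=+0
  edge (2, 6)→(6, 10): d=(4,4) right/bottom  bias=-1
  edge (6, 10)→(0, 14): d=(-6,4) right/bottom  bias=-1
    (0,2)@(1, 5): e=[-10,0,50] → .  [on edge]
    (1,3)@(3, 7): e=[10,0,30] → .  [on edge]
    (1,4)@(3, 9): e=[14,8,18] → X
    (2,4)@(5, 9): e=[30,0,10] → .  [on edge]
    (0,5)@(1, 11): e=[2,24,14] → X
    (2,5)@(5, 11): e=[34,8,-2] → .
    (3,5)@(7, 11): e=[50,0,-10] → .  [on edge]
    (0,6)@(1, 13): e=[6,32,2] → X
    (1,6)@(3, 13): e=[22,24,-6] → .
    (4,6)@(9, 13): e=[70,0,-30] → .  [on edge]
    (0,7)@(1, 15): e=[10,40,-10] → .
  covered (4 px):
    . . . . .
    . . . . .
    . . . . .
    . . . . .
    . X . . .
    X X . . .
    X . . . .
    . . . . .
    . . . . .
    . . . . .
T1:
  2·area = 72
  edge (6, 6)→(9, 16): d=(3,10) right/bottom  bias=-1
  edge (9, 16)→(0, 10): d=(-9,-6) top-left  bias=+0
  edge (0, 10)→(6, 6): d=(6,-4) top-left  bias=+0
    (2,3)@(5, 7): e=[13,57,2] → X
    (3,3)@(7, 7): e=[-7,69,10] → .
    (1,4)@(3, 9): e=[39,27,6] → X
    (3,4)@(7, 9): e=[-1,51,22] → .
    (1,5)@(3, 11): e=[45,9,18] → X
    (3,5)@(7, 11): e=[5,33,34] → X
    (4,5)@(9, 11): e=[-15,45,42] → .
    (1,6)@(3, 13): e=[51,-9,30] → .
    (2,6)@(5, 13): e=[31,3,38] → X
    (4,6)@(9, 13): e=[-9,27,54] → .
    (2,7)@(5, 15): e=[37,-15,50] → .
    (3,7)@(7, 15): e=[17,-3,58] → .
  covered (8 px):
    . . . . .
    . . . . .
    . . . . .
    . . X . .
    . X X . .
    . X X X .
    . . X X .
    . . . . .
    . . . . .
    . . . . .

Final: [3,38,31]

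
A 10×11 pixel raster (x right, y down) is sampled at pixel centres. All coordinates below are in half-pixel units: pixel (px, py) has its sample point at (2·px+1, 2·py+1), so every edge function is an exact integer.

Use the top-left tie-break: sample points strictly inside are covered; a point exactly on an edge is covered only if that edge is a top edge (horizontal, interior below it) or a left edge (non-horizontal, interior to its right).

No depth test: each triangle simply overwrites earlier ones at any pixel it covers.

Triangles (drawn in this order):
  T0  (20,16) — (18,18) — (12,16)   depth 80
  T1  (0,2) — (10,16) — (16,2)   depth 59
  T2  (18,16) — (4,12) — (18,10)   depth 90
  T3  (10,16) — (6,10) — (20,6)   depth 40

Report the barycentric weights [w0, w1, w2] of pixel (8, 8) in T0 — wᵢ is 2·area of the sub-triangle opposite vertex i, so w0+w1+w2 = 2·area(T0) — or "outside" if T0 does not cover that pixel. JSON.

T0:
  2·area = 16
  edge (20, 16)→(18, 18): d=(-2,2) right/bottom  bias=-1
  edge (18, 18)→(12, 16): d=(-6,-2) top-left  bias=+0
  edge (12, 16)→(20, 16): d=(8,0) top-left  bias=+0
    (1,6)@(3, 13): e=[40,0,-24] → .  [on edge]
    (4,7)@(9, 15): e=[24,0,-8] → .  [on edge]
    (7,8)@(15, 17): e=[8,0,8] → X  [on edge]
    (8,8)@(17, 17): e=[4,4,8] → X
    (9,8)@(19, 17): e=[0,8,8] → .  [on edge]
    (7,9)@(15, 19): e=[4,-12,24] → .
    (8,9)@(17, 19): e=[0,-8,24] → .  [on edge]
    (7,10)@(15, 21): e=[0,-24,40] → .  [on edge]
  covered (2 px):
    . . . . . . . . . .
    . . . . . . . . . .
    . . . . . . . . . .
    . . . . . . . . . .
    . . . . . . . . . .
    . . . . . . . . . .
    . . . . . . . . . .
    . . . . . . . . . .
    . . . . . . . X X .
    . . . . . . . . . .
    . . . . . . . . . .
T1:
  2·area = 224  (B↔C swapped to make it positive)
  edge (0, 2)→(16, 2): d=(16,0) top-left  bias=+0
  edge (16, 2)→(10, 16): d=(-6,14) right/bottom  bias=-1
  edge (10, 16)→(0, 2): d=(-10,-14) top-left  bias=+0
    (0,1)@(1, 3): e=[16,204,4] → X
    (1,1)@(3, 3): e=[16,176,32] → X
    (2,1)@(5, 3): e=[16,148,60] → X
    (3,1)@(7, 3): e=[16,120,88] → X
    (4,1)@(9, 3): e=[16,92,116] → X
    (5,1)@(11, 3): e=[16,64,144] → X
    (6,1)@(13, 3): e=[16,36,172] → X
    (7,1)@(15, 3): e=[16,8,200] → X
    (8,1)@(17, 3): e=[16,-20,228] → .
    (0,2)@(1, 5): e=[48,192,-16] → .
    (1,2)@(3, 5): e=[48,164,12] → X
    (7,2)@(15, 5): e=[48,-4,180] → .
    (2,4)@(5, 9): e=[112,112,0] → X  [on edge]
    (6,4)@(13, 9): e=[112,0,112] → .  [on edge]
  covered (28 px):
    . . . . . . . . . .
    X X X X X X X X . .
    . X X X X X X . . .
    . . X X X X X . . .
    . . X X X X . . . .
    . . . X X X . . . .
    . . . . X X . . . .
    . . . . . . . . . .
    . . . . . . . . . .
    . . . . . . . . . .
    . . . . . . . . . .
T2:
  2·area = 84
  edge (18, 16)→(4, 12): d=(-14,-4) top-left  bias=+0
  edge (4, 12)→(18, 10): d=(14,-2) top-left  bias=+0
  edge (18, 10)→(18, 16): d=(0,6) right/bottom  bias=-1
    (5,5)@(11, 11): e=[42,0,42] → X  [on edge]
    (6,5)@(13, 11): e=[50,4,30] → X
    (7,5)@(15, 11): e=[58,8,18] → X
    (8,5)@(17, 11): e=[66,12,6] → X
    (9,5)@(19, 11): e=[74,16,-6] → .
    (4,6)@(9, 13): e=[6,24,54] → X
    (9,6)@(19, 13): e=[46,44,-6] → .
    (4,7)@(9, 15): e=[-22,52,54] → .
    (5,7)@(11, 15): e=[-14,56,42] → .
    (6,7)@(13, 15): e=[-6,60,30] → .
    (7,7)@(15, 15): e=[2,64,18] → X
    (9,7)@(19, 15): e=[18,72,-6] → .
  covered (11 px):
    . . . . . . . . . .
    . . . . . . . . . .
    . . . . . . . . . .
    . . . . . . . . . .
    . . . . . . . . . .
    . . . . . X X X X .
    . . . . X X X X X .
    . . . . . . . X X .
    . . . . . . . . . .
    . . . . . . . . . .
    . . . . . . . . . .
T3:
  2·area = 100
  edge (10, 16)→(6, 10): d=(-4,-6) top-left  bias=+0
  edge (6, 10)→(20, 6): d=(14,-4) top-left  bias=+0
  edge (20, 6)→(10, 16): d=(-10,10) right/bottom  bias=-1
    (8,3)@(17, 7): e=[78,2,20] → X
    (9,3)@(19, 7): e=[90,10,0] → .  [on edge]
    (5,4)@(11, 9): e=[34,6,60] → X
    (6,4)@(13, 9): e=[46,14,40] → X
    (7,4)@(15, 9): e=[58,22,20] → X
    (8,4)@(17, 9): e=[70,30,0] → .  [on edge]
    (3,5)@(7, 11): e=[2,18,80] → X
    (4,5)@(9, 11): e=[14,26,60] → X
    (7,5)@(15, 11): e=[50,50,0] → .  [on edge]
    (3,6)@(7, 13): e=[-6,46,60] → .
    (4,6)@(9, 13): e=[6,54,40] → X
    (6,6)@(13, 13): e=[30,70,0] → .  [on edge]
    (5,7)@(11, 15): e=[10,90,0] → .  [on edge]
    (4,8)@(9, 17): e=[-10,110,0] → .  [on edge]
    (3,9)@(7, 19): e=[-30,130,0] → .  [on edge]
    (2,10)@(5, 21): e=[-50,150,0] → .  [on edge]
  covered (10 px):
    . . . . . . . . . .
    . . . . . . . . . .
    . . . . . . . . . .
    . . . . . . . . X .
    . . . . . X X X . .
    . . . X X X X . . .
    . . . . X X . . . .
    . . . . . . . . . .
    . . . . . . . . . .
    . . . . . . . . . .
    . . . . . . . . . .

Result: [4,8,4]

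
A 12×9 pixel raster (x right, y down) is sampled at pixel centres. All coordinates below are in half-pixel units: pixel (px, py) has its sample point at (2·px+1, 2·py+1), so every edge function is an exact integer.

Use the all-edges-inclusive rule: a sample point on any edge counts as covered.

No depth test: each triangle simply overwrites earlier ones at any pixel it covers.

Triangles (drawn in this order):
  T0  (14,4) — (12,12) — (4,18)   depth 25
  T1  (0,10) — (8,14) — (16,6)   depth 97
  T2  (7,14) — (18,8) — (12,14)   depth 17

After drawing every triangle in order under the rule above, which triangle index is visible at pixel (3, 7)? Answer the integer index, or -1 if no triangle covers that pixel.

T0:
  2·area = 52
  edge (14, 4)→(12, 12): d=(-2,8) inclusive
  edge (12, 12)→(4, 18): d=(-8,6) inclusive
  edge (4, 18)→(14, 4): d=(10,-14) inclusive
    (6,3)@(13, 7): e=[2,34,16] → #
    (7,3)@(15, 7): e=[-14,22,44] → ·
    (5,4)@(11, 9): e=[14,30,8] → #
    (6,4)@(13, 9): e=[-2,18,36] → ·
    (4,5)@(9, 11): e=[26,26,0] → #  [on edge]
    (6,5)@(13, 11): e=[-6,2,56] → ·
    (4,6)@(9, 13): e=[22,10,20] → #
    (5,6)@(11, 13): e=[6,-2,48] → ·
    (3,7)@(7, 15): e=[34,6,12] → #
    (4,7)@(9, 15): e=[18,-6,40] → ·
    (2,8)@(5, 17): e=[46,2,4] → #
    (3,8)@(7, 17): e=[30,-10,32] → ·
  covered (7 px):
    · · · · · · · · · · · ·
    · · · · · · · · · · · ·
    · · · · · · · · · · · ·
    · · · · · · # · · · · ·
    · · · · · # · · · · · ·
    · · · · # # · · · · · ·
    · · · · # · · · · · · ·
    · · · # · · · · · · · ·
    · · # · · · · · · · · ·
T1:
  2·area = 96  (B↔C swapped to make it positive)
  edge (0, 10)→(16, 6): d=(16,-4) inclusive
  edge (16, 6)→(8, 14): d=(-8,8) inclusive
  edge (8, 14)→(0, 10): d=(-8,-4) inclusive
    (10,0)@(21, 1): e=[-60,0,156] → ·  [on edge]
    (9,1)@(19, 3): e=[-36,0,132] → ·  [on edge]
    (8,2)@(17, 5): e=[-12,0,108] → ·  [on edge]
    (6,3)@(13, 7): e=[4,16,76] → #
    (7,3)@(15, 7): e=[12,0,84] → #  [on edge]
    (8,3)@(17, 7): e=[20,-16,92] → ·
    (2,4)@(5, 9): e=[4,64,28] → #
    (3,4)@(7, 9): e=[12,48,36] → #
    (4,4)@(9, 9): e=[20,32,44] → #
    (5,4)@(11, 9): e=[28,16,52] → #
    (6,4)@(13, 9): e=[36,0,60] → #  [on edge]
    (7,4)@(15, 9): e=[44,-16,68] → ·
    (5,5)@(11, 11): e=[60,0,36] → #  [on edge]
    (4,6)@(9, 13): e=[84,0,12] → #  [on edge]
    (3,7)@(7, 15): e=[108,0,-12] → ·  [on edge]
    (2,8)@(5, 17): e=[132,0,-36] → ·  [on edge]
  covered (14 px):
    · · · · · · · · · · · ·
    · · · · · · · · · · · ·
    · · · · · · · · · · · ·
    · · · · · · # # · · · ·
    · · # # # # # · · · · ·
    · # # # # # · · · · · ·
    · · · # # · · · · · · ·
    · · · · · · · · · · · ·
    · · · · · · · · · · · ·
T2:
  2·area = 30
  edge (7, 14)→(18, 8): d=(11,-6) inclusive
  edge (18, 8)→(12, 14): d=(-6,6) inclusive
  edge (12, 14)→(7, 14): d=(-5,0) inclusive
    (11,1)@(23, 3): e=[-25,0,55] → ·  [on edge]
    (10,2)@(21, 5): e=[-15,0,45] → ·  [on edge]
    (9,3)@(19, 7): e=[-5,0,35] → ·  [on edge]
    (8,4)@(17, 9): e=[5,0,25] → #  [on edge]
    (9,4)@(19, 9): e=[17,-12,25] → ·
    (6,5)@(13, 11): e=[3,12,15] → #
    (7,5)@(15, 11): e=[15,0,15] → #  [on edge]
    (8,5)@(17, 11): e=[27,-12,15] → ·
    (4,6)@(9, 13): e=[1,24,5] → #
    (5,6)@(11, 13): e=[13,12,5] → #
    (6,6)@(13, 13): e=[25,0,5] → #  [on edge]
    (7,6)@(15, 13): e=[37,-12,5] → ·
    (5,7)@(11, 15): e=[35,0,-5] → ·  [on edge]
    (4,8)@(9, 17): e=[45,0,-15] → ·  [on edge]
  covered (6 px):
    · · · · · · · · · · · ·
    · · · · · · · · · · · ·
    · · · · · · · · · · · ·
    · · · · · · · · · · · ·
    · · · · · · · · # · · ·
    · · · · · · # # · · · ·
    · · · · # # # · · · · ·
    · · · · · · · · · · · ·
    · · · · · · · · · · · ·

Z-buffer (winner per pixel, '.' = empty):
  . . . . . . . . . . . .
  . . . . . . . . . . . .
  . . . . . . . . . . . .
  . . . . . . 1 1 . . . .
  . . 1 1 1 1 1 . 2 . . .
  . 1 1 1 1 1 2 2 . . . .
  . . . 1 2 2 2 . . . . .
  . . . 0 . . . . . . . .
  . . 0 . . . . . . . . .

Result: 0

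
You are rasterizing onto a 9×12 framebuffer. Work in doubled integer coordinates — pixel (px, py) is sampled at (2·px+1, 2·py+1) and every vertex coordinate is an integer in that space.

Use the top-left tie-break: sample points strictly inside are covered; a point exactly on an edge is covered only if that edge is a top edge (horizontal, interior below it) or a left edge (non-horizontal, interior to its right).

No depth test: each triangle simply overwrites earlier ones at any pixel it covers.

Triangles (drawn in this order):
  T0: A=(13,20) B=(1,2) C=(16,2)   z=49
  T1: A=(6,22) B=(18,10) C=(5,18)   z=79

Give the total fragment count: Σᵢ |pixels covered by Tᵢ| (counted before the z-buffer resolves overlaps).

T0:
  2·area = 270
  edge (13, 20)→(1, 2): d=(-12,-18) top-left  bias=+0
  edge (1, 2)→(16, 2): d=(15,0) top-left  bias=+0
  edge (16, 2)→(13, 20): d=(-3,18) right/bottom  bias=-1
    (1,1)@(3, 3): e=[24,15,231] → #
    (2,1)@(5, 3): e=[60,15,195] → #
    (3,1)@(7, 3): e=[96,15,159] → #
    (4,1)@(9, 3): e=[132,15,123] → #
    (5,1)@(11, 3): e=[168,15,87] → #
    (6,1)@(13, 3): e=[204,15,51] → #
    (7,1)@(15, 3): e=[240,15,15] → #
    (8,1)@(17, 3): e=[276,15,-21] → ·
    (1,2)@(3, 5): e=[0,45,225] → #  [on edge]
    (8,2)@(17, 5): e=[252,45,-27] → ·
    (1,3)@(3, 7): e=[-24,75,219] → ·
    (2,3)@(5, 7): e=[12,75,183] → #
    (3,5)@(7, 11): e=[0,135,135] → #  [on edge]
    (5,8)@(11, 17): e=[0,225,45] → #  [on edge]
    (7,11)@(15, 23): e=[0,315,-45] → ·  [on edge]
  covered (36 px):
    · · · · · · · · ·
    · # # # # # # # ·
    · # # # # # # # ·
    · · # # # # # # ·
    · · · # # # # · ·
    · · · # # # # · ·
    · · · · # # # · ·
    · · · · · # # · ·
    · · · · · # # · ·
    · · · · · · # · ·
    · · · · · · · · ·
    · · · · · · · · ·
T1:
  2·area = 60  (B↔C swapped to make it positive)
  edge (6, 22)→(5, 18): d=(-1,-4) top-left  bias=+0
  edge (5, 18)→(18, 10): d=(13,-8) top-left  bias=+0
  edge (18, 10)→(6, 22): d=(-12,12) right/bottom  bias=-1
    (8,5)@(17, 11): e=[55,5,0] → ·  [on edge]
    (7,6)@(15, 13): e=[45,15,0] → ·  [on edge]
    (5,7)@(11, 15): e=[27,9,24] → #
    (6,7)@(13, 15): e=[35,25,0] → ·  [on edge]
    (3,8)@(7, 17): e=[9,3,48] → #
    (4,8)@(9, 17): e=[17,19,24] → #
    (5,8)@(11, 17): e=[25,35,0] → ·  [on edge]
    (3,9)@(7, 19): e=[7,29,24] → #
    (4,9)@(9, 19): e=[15,45,0] → ·  [on edge]
    (3,10)@(7, 21): e=[5,55,0] → ·  [on edge]
    (2,11)@(5, 23): e=[-5,65,0] → ·  [on edge]
  covered (4 px):
    · · · · · · · · ·
    · · · · · · · · ·
    · · · · · · · · ·
    · · · · · · · · ·
    · · · · · · · · ·
    · · · · · · · · ·
    · · · · · · · · ·
    · · · · · # · · ·
    · · · # # · · · ·
    · · · # · · · · ·
    · · · · · · · · ·
    · · · · · · · · ·

Final: 40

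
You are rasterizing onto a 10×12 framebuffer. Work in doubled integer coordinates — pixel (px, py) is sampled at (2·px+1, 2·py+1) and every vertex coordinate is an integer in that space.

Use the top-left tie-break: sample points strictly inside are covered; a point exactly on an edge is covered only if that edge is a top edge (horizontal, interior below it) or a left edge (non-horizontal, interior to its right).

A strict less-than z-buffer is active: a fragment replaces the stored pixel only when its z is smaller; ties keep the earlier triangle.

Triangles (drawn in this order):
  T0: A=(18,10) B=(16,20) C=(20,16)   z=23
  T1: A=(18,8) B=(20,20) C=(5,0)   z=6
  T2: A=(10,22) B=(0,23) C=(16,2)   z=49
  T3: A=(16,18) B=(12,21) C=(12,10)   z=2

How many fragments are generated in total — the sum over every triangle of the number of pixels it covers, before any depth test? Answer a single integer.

T0:
  2·area = 32  (B↔C swapped to make it positive)
  edge (18, 10)→(20, 16): d=(2,6) right/bottom  bias=-1
  edge (20, 16)→(16, 20): d=(-4,4) right/bottom  bias=-1
  edge (16, 20)→(18, 10): d=(2,-10) top-left  bias=+0
    (7,0)@(15, 1): e=[0,80,-48] → ·  [on edge]
    (9,2)@(19, 5): e=[-16,48,0] → ·  [on edge]
    (8,3)@(17, 7): e=[0,48,-16] → ·  [on edge]
    (9,6)@(19, 13): e=[0,16,16] → ·  [on edge]
    (8,7)@(17, 15): e=[16,16,0] → #  [on edge]
    (9,7)@(19, 15): e=[4,8,20] → #
    (8,8)@(17, 17): e=[20,8,4] → #
    (9,8)@(19, 17): e=[8,0,24] → ·  [on edge]
    (8,9)@(17, 19): e=[24,0,8] → ·  [on edge]
    (7,10)@(15, 21): e=[40,0,-8] → ·  [on edge]
    (6,11)@(13, 23): e=[56,0,-24] → ·  [on edge]
  covered (3 px):
    · · · · · · · · · ·
    · · · · · · · · · ·
    · · · · · · · · · ·
    · · · · · · · · · ·
    · · · · · · · · · ·
    · · · · · · · · · ·
    · · · · · · · · · ·
    · · · · · · · · # #
    · · · · · · · · # ·
    · · · · · · · · · ·
    · · · · · · · · · ·
    · · · · · · · · · ·
T1:
  2·area = 140
  edge (18, 8)→(20, 20): d=(2,12) right/bottom  bias=-1
  edge (20, 20)→(5, 0): d=(-15,-20) top-left  bias=+0
  edge (5, 0)→(18, 8): d=(13,8) right/bottom  bias=-1
    (4,1)@(9, 3): e=[98,35,7] → #
    (5,1)@(11, 3): e=[74,75,-9] → ·
    (4,2)@(9, 5): e=[102,5,33] → #
    (5,2)@(11, 5): e=[78,45,17] → #
    (6,2)@(13, 5): e=[54,85,1] → #
    (7,2)@(15, 5): e=[30,125,-15] → ·
    (4,3)@(9, 7): e=[106,-25,59] → ·
    (5,3)@(11, 7): e=[82,15,43] → #
    (7,3)@(15, 7): e=[34,95,11] → #
    (8,3)@(17, 7): e=[10,135,-5] → ·
    (5,4)@(11, 9): e=[86,-15,69] → ·
    (6,4)@(13, 9): e=[62,25,53] → #
  covered (17 px):
    · · · · · · · · · ·
    · · · · # · · · · ·
    · · · · # # # · · ·
    · · · · · # # # · ·
    · · · · · · # # # ·
    · · · · · · · # # ·
    · · · · · · · # # ·
    · · · · · · · · # #
    · · · · · · · · · #
    · · · · · · · · · ·
    · · · · · · · · · ·
    · · · · · · · · · ·
T2:
  2·area = 194
  edge (10, 22)→(0, 23): d=(-10,1) right/bottom  bias=-1
  edge (0, 23)→(16, 2): d=(16,-21) top-left  bias=+0
  edge (16, 2)→(10, 22): d=(-6,20) right/bottom  bias=-1
    (7,2)@(15, 5): e=[165,27,2] → #
    (8,2)@(17, 5): e=[163,69,-38] → ·
    (6,3)@(13, 7): e=[147,17,30] → #
    (7,3)@(15, 7): e=[145,59,-10] → ·
    (5,4)@(11, 9): e=[129,7,58] → #
    (7,4)@(15, 9): e=[125,91,-22] → ·
    (5,5)@(11, 11): e=[109,39,46] → #
    (7,5)@(15, 11): e=[105,123,-34] → ·
    (4,6)@(9, 13): e=[91,29,74] → #
    (6,6)@(13, 13): e=[87,113,-6] → ·
    (3,7)@(7, 15): e=[73,19,102] → #
    (6,7)@(13, 15): e=[67,145,-18] → ·
  covered (22 px):
    · · · · · · · · · ·
    · · · · · · · · · ·
    · · · · · · · # · ·
    · · · · · · # · · ·
    · · · · · # # · · ·
    · · · · · # # · · ·
    · · · · # # · · · ·
    · · · # # # · · · ·
    · · # # # # · · · ·
    · · # # # · · · · ·
    · # # # # · · · · ·
    · · · · · · · · · ·
T3:
  2·area = 44
  edge (16, 18)→(12, 21): d=(-4,3) right/bottom  bias=-1
  edge (12, 21)→(12, 10): d=(0,-11) top-left  bias=+0
  edge (12, 10)→(16, 18): d=(4,8) right/bottom  bias=-1
    (6,6)@(13, 13): e=[29,11,4] → #
    (7,6)@(15, 13): e=[23,33,-12] → ·
    (6,7)@(13, 15): e=[21,11,12] → #
    (7,7)@(15, 15): e=[15,33,-4] → ·
    (6,8)@(13, 17): e=[13,11,20] → #
    (7,8)@(15, 17): e=[7,33,4] → #
    (8,8)@(17, 17): e=[1,55,-12] → ·
    (6,9)@(13, 19): e=[5,11,28] → #
    (7,9)@(15, 19): e=[-1,33,12] → ·
    (6,10)@(13, 21): e=[-3,11,36] → ·
  covered (5 px):
    · · · · · · · · · ·
    · · · · · · · · · ·
    · · · · · · · · · ·
    · · · · · · · · · ·
    · · · · · · · · · ·
    · · · · · · · · · ·
    · · · · · · # · · ·
    · · · · · · # · · ·
    · · · · · · # # · ·
    · · · · · · # · · ·
    · · · · · · · · · ·
    · · · · · · · · · ·

Final: 47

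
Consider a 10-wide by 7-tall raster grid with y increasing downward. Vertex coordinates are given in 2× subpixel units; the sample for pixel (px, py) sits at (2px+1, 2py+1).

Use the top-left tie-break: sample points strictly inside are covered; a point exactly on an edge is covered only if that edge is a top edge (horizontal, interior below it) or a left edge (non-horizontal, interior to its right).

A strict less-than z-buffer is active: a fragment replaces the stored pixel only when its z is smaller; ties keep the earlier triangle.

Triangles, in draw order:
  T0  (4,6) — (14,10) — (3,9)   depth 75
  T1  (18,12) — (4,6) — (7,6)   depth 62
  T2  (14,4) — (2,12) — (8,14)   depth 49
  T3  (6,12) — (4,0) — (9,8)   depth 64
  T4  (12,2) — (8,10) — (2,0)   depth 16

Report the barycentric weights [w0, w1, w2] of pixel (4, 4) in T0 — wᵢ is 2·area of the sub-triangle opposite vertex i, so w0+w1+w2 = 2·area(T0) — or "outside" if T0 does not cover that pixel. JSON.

T0:
  2·area = 34
  edge (4, 6)→(14, 10): d=(10,4) right/bottom  bias=-1
  edge (14, 10)→(3, 9): d=(-11,-1) top-left  bias=+0
  edge (3, 9)→(4, 6): d=(1,-3) top-left  bias=+0
    (2,1)@(5, 3): e=[-34,68,0] → ·  [on edge]
    (2,3)@(5, 7): e=[6,24,4] → #
    (3,3)@(7, 7): e=[-2,26,10] → ·
    (1,4)@(3, 9): e=[34,0,0] → #  [on edge]
    (3,4)@(7, 9): e=[18,4,12] → #
    (4,4)@(9, 9): e=[10,6,18] → #
    (5,4)@(11, 9): e=[2,8,24] → #
    (6,4)@(13, 9): e=[-6,10,30] → ·
    (1,5)@(3, 11): e=[54,-22,2] → ·
    (2,5)@(5, 11): e=[46,-20,8] → ·
    (3,5)@(7, 11): e=[38,-18,14] → ·
    (4,5)@(9, 11): e=[30,-16,20] → ·
  covered (6 px):
    · · · · · · · · · ·
    · · · · · · · · · ·
    · · · · · · · · · ·
    · · # · · · · · · ·
    · # # # # # · · · ·
    · · · · · · · · · ·
    · · · · · · · · · ·
T1:
  2·area = 18
  edge (18, 12)→(4, 6): d=(-14,-6) top-left  bias=+0
  edge (4, 6)→(7, 6): d=(3,0) top-left  bias=+0
  edge (7, 6)→(18, 12): d=(11,6) right/bottom  bias=-1
    (3,3)@(7, 7): e=[4,3,11] → #
    (4,3)@(9, 7): e=[16,3,-1] → ·
    (3,4)@(7, 9): e=[-24,9,33] → ·
    (5,4)@(11, 9): e=[0,9,9] → #  [on edge]
    (6,4)@(13, 9): e=[12,9,-3] → ·
    (5,5)@(11, 11): e=[-28,15,31] → ·
  covered (2 px):
    · · · · · · · · · ·
    · · · · · · · · · ·
    · · · · · · · · · ·
    · · · # · · · · · ·
    · · · · · # · · · ·
    · · · · · · · · · ·
    · · · · · · · · · ·
T2:
  2·area = 72  (B↔C swapped to make it positive)
  edge (14, 4)→(8, 14): d=(-6,10) right/bottom  bias=-1
  edge (8, 14)→(2, 12): d=(-6,-2) top-left  bias=+0
  edge (2, 12)→(14, 4): d=(12,-8) top-left  bias=+0
    (6,2)@(13, 5): e=[4,64,4] → #
    (7,2)@(15, 5): e=[-16,68,20] → ·
    (5,3)@(11, 7): e=[12,48,12] → #
    (6,3)@(13, 7): e=[-8,52,28] → ·
    (3,4)@(7, 9): e=[40,28,4] → #
    (4,4)@(9, 9): e=[20,32,20] → #
    (5,4)@(11, 9): e=[0,36,36] → ·  [on edge]
    (2,5)@(5, 11): e=[48,12,12] → #
    (5,5)@(11, 11): e=[-12,24,60] → ·
    (2,6)@(5, 13): e=[36,0,36] → #  [on edge]
    (4,6)@(9, 13): e=[-4,8,68] → ·
  covered (9 px):
    · · · · · · · · · ·
    · · · · · · · · · ·
    · · · · · · # · · ·
    · · · · · # · · · ·
    · · · # # · · · · ·
    · · # # # · · · · ·
    · · # # · · · · · ·
T3:
  2·area = 44
  edge (6, 12)→(4, 0): d=(-2,-12) top-left  bias=+0
  edge (4, 0)→(9, 8): d=(5,8) right/bottom  bias=-1
  edge (9, 8)→(6, 12): d=(-3,4) right/bottom  bias=-1
    (2,1)@(5, 3): e=[6,7,31] → #
    (3,1)@(7, 3): e=[30,-9,23] → ·
    (2,2)@(5, 5): e=[2,17,25] → #
    (3,2)@(7, 5): e=[26,1,17] → #
    (4,2)@(9, 5): e=[50,-15,9] → ·
    (2,3)@(5, 7): e=[-2,27,19] → ·
    (3,3)@(7, 7): e=[22,11,11] → #
    (4,3)@(9, 7): e=[46,-5,3] → ·
    (3,4)@(7, 9): e=[18,21,5] → #
    (4,4)@(9, 9): e=[42,5,-3] → ·
    (3,5)@(7, 11): e=[14,31,-1] → ·
  covered (5 px):
    · · · · · · · · · ·
    · · # · · · · · · ·
    · · # # · · · · · ·
    · · · # · · · · · ·
    · · · # · · · · · ·
    · · · · · · · · · ·
    · · · · · · · · · ·
T4:
  2·area = 88
  edge (12, 2)→(8, 10): d=(-4,8) right/bottom  bias=-1
  edge (8, 10)→(2, 0): d=(-6,-10) top-left  bias=+0
  edge (2, 0)→(12, 2): d=(10,2) right/bottom  bias=-1
    (1,0)@(3, 1): e=[76,4,8] → #
    (2,0)@(5, 1): e=[60,24,4] → #
    (3,0)@(7, 1): e=[44,44,0] → ·  [on edge]
    (1,1)@(3, 3): e=[68,-8,28] → ·
    (2,1)@(5, 3): e=[52,12,24] → #
    (3,1)@(7, 3): e=[36,32,20] → #
    (4,1)@(9, 3): e=[20,52,16] → #
    (5,1)@(11, 3): e=[4,72,12] → #
    (6,1)@(13, 3): e=[-12,92,8] → ·
    (8,1)@(17, 3): e=[-44,132,0] → ·  [on edge]
    (2,2)@(5, 5): e=[44,0,44] → #  [on edge]
    (5,2)@(11, 5): e=[-4,60,32] → ·
  covered (11 px):
    · # # · · · · · · ·
    · · # # # # · · · ·
    · · # # # · · · · ·
    · · · # # · · · · ·
    · · · · · · · · · ·
    · · · · · · · · · ·
    · · · · · · · · · ·

Result: [6,18,10]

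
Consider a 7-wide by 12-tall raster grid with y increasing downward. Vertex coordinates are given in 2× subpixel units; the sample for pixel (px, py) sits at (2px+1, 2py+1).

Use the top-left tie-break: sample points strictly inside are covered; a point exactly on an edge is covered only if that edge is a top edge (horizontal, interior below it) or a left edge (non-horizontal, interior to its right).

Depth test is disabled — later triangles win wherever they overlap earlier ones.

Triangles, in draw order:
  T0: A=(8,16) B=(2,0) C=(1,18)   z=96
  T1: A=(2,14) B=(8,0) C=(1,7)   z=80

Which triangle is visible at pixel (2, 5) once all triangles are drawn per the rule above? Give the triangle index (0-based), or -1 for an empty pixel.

T0:
  2·area = 124  (B↔C swapped to make it positive)
  edge (8, 16)→(1, 18): d=(-7,2) right/bottom  bias=-1
  edge (1, 18)→(2, 0): d=(1,-18) top-left  bias=+0
  edge (2, 0)→(8, 16): d=(6,16) right/bottom  bias=-1
    (1,1)@(3, 3): e=[101,21,2] → #
    (2,1)@(5, 3): e=[97,57,-30] → ·
    (1,2)@(3, 5): e=[87,23,14] → #
    (2,2)@(5, 5): e=[83,59,-18] → ·
    (1,3)@(3, 7): e=[73,25,26] → #
    (2,3)@(5, 7): e=[69,61,-6] → ·
    (1,4)@(3, 9): e=[59,27,38] → #
    (2,4)@(5, 9): e=[55,63,6] → #
    (3,4)@(7, 9): e=[51,99,-26] → ·
    (1,5)@(3, 11): e=[45,29,50] → #
    (3,5)@(7, 11): e=[37,101,-14] → ·
    (1,6)@(3, 13): e=[31,31,62] → #
  covered (13 px):
    · · · · · · ·
    · # · · · · ·
    · # · · · · ·
    · # · · · · ·
    · # # · · · ·
    · # # · · · ·
    · # # · · · ·
    · # # # · · ·
    · # · · · · ·
    · · · · · · ·
    · · · · · · ·
    · · · · · · ·
T1:
  2·area = 56  (B↔C swapped to make it positive)
  edge (2, 14)→(1, 7): d=(-1,-7) top-left  bias=+0
  edge (1, 7)→(8, 0): d=(7,-7) top-left  bias=+0
  edge (8, 0)→(2, 14): d=(-6,14) right/bottom  bias=-1
    (3,0)@(7, 1): e=[48,0,8] → #  [on edge]
    (4,0)@(9, 1): e=[62,14,-20] → ·
    (2,1)@(5, 3): e=[32,0,24] → #  [on edge]
    (3,1)@(7, 3): e=[46,14,-4] → ·
    (1,2)@(3, 5): e=[16,0,40] → #  [on edge]
    (3,2)@(7, 5): e=[44,28,-16] → ·
    (0,3)@(1, 7): e=[0,0,56] → #  [on edge]
    (2,3)@(5, 7): e=[28,28,0] → ·  [on edge]
    (0,4)@(1, 9): e=[-2,14,44] → ·
    (1,4)@(3, 9): e=[12,28,16] → #
    (2,4)@(5, 9): e=[26,42,-12] → ·
    (1,5)@(3, 11): e=[10,42,4] → #
    (1,10)@(3, 21): e=[0,112,-56] → ·  [on edge]
  covered (8 px):
    · · · # · · ·
    · · # · · · ·
    · # # · · · ·
    # # · · · · ·
    · # · · · · ·
    · # · · · · ·
    · · · · · · ·
    · · · · · · ·
    · · · · · · ·
    · · · · · · ·
    · · · · · · ·
    · · · · · · ·

Z-buffer (winner per pixel, '.' = empty):
  . . . 1 . . .
  . 0 1 . . . .
  . 1 1 . . . .
  1 1 . . . . .
  . 1 0 . . . .
  . 1 0 . . . .
  . 0 0 . . . .
  . 0 0 0 . . .
  . 0 . . . . .
  . . . . . . .
  . . . . . . .
  . . . . . . .

Final: 0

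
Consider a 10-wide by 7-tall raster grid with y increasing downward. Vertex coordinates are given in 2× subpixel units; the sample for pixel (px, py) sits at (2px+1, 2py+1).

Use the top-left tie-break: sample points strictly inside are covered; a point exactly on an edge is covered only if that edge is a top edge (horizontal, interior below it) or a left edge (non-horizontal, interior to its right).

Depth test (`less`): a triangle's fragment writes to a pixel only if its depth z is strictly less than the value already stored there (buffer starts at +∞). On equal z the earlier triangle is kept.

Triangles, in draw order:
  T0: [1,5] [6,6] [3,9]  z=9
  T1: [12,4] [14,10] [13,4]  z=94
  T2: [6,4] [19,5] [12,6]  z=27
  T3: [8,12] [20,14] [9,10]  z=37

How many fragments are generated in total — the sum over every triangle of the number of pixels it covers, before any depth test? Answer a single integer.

T0:
  2·area = 18
  edge (1, 5)→(6, 6): d=(5,1) right/bottom  bias=-1
  edge (6, 6)→(3, 9): d=(-3,3) right/bottom  bias=-1
  edge (3, 9)→(1, 5): d=(-2,-4) top-left  bias=+0
    (5,0)@(11, 1): e=[-30,0,48] → ·  [on edge]
    (4,1)@(9, 3): e=[-18,0,36] → ·  [on edge]
    (0,2)@(1, 5): e=[0,18,0] → ·  [on edge]
    (3,2)@(7, 5): e=[-6,0,24] → ·  [on edge]
    (1,3)@(3, 7): e=[8,6,4] → #
    (2,3)@(5, 7): e=[6,0,12] → ·  [on edge]
    (5,3)@(11, 7): e=[0,-18,36] → ·  [on edge]
    (1,4)@(3, 9): e=[18,0,0] → ·  [on edge]
    (0,5)@(1, 11): e=[30,0,-12] → ·  [on edge]
    (2,6)@(5, 13): e=[36,-18,0] → ·  [on edge]
  covered (1 px):
    · · · · · · · · · ·
    · · · · · · · · · ·
    · · · · · · · · · ·
    · # · · · · · · · ·
    · · · · · · · · · ·
    · · · · · · · · · ·
    · · · · · · · · · ·
T1:
  2·area = 6  (B↔C swapped to make it positive)
  edge (12, 4)→(13, 4): d=(1,0) top-left  bias=+0
  edge (13, 4)→(14, 10): d=(1,6) right/bottom  bias=-1
  edge (14, 10)→(12, 4): d=(-2,-6) top-left  bias=+0
    (5,0)@(11, 1): e=[-3,9,0] → ·  [on edge]
    (6,2)@(13, 5): e=[1,1,4] → #
    (7,2)@(15, 5): e=[1,-11,16] → ·
    (6,3)@(13, 7): e=[3,3,0] → #  [on edge]
    (7,3)@(15, 7): e=[3,-9,12] → ·
    (6,4)@(13, 9): e=[5,5,-4] → ·
    (7,6)@(15, 13): e=[9,-3,0] → ·  [on edge]
  covered (2 px):
    · · · · · · · · · ·
    · · · · · · · · · ·
    · · · · · · # · · ·
    · · · · · · # · · ·
    · · · · · · · · · ·
    · · · · · · · · · ·
    · · · · · · · · · ·
T2:
  2·area = 20
  edge (6, 4)→(19, 5): d=(13,1) right/bottom  bias=-1
  edge (19, 5)→(12, 6): d=(-7,1) right/bottom  bias=-1
  edge (12, 6)→(6, 4): d=(-6,-2) top-left  bias=+0
    (1,1)@(3, 3): e=[-10,30,0] → ·  [on edge]
    (4,2)@(9, 5): e=[10,10,0] → #  [on edge]
    (5,2)@(11, 5): e=[8,8,4] → #
    (6,2)@(13, 5): e=[6,6,8] → #
    (7,2)@(15, 5): e=[4,4,12] → #
    (8,2)@(17, 5): e=[2,2,16] → #
    (9,2)@(19, 5): e=[0,0,20] → ·  [on edge]
    (2,3)@(5, 7): e=[40,0,-20] → ·  [on edge]
    (4,3)@(9, 7): e=[36,-4,-12] → ·
    (5,3)@(11, 7): e=[34,-6,-8] → ·
    (6,3)@(13, 7): e=[32,-8,-4] → ·
    (7,3)@(15, 7): e=[30,-10,0] → ·  [on edge]
  covered (5 px):
    · · · · · · · · · ·
    · · · · · · · · · ·
    · · · · # # # # # ·
    · · · · · · · · · ·
    · · · · · · · · · ·
    · · · · · · · · · ·
    · · · · · · · · · ·
T3:
  2·area = 26  (B↔C swapped to make it positive)
  edge (8, 12)→(9, 10): d=(1,-2) top-left  bias=+0
  edge (9, 10)→(20, 14): d=(11,4) right/bottom  bias=-1
  edge (20, 14)→(8, 12): d=(-12,-2) top-left  bias=+0
    (4,5)@(9, 11): e=[1,11,14] → #
    (5,5)@(11, 11): e=[5,3,18] → #
    (6,5)@(13, 11): e=[9,-5,22] → ·
    (4,6)@(9, 13): e=[3,33,-10] → ·
    (5,6)@(11, 13): e=[7,25,-6] → ·
    (7,6)@(15, 13): e=[15,9,2] → #
    (8,6)@(17, 13): e=[19,1,6] → #
    (9,6)@(19, 13): e=[23,-7,10] → ·
  covered (4 px):
    · · · · · · · · · ·
    · · · · · · · · · ·
    · · · · · · · · · ·
    · · · · · · · · · ·
    · · · · · · · · · ·
    · · · · # # · · · ·
    · · · · · · · # # ·

Result: 12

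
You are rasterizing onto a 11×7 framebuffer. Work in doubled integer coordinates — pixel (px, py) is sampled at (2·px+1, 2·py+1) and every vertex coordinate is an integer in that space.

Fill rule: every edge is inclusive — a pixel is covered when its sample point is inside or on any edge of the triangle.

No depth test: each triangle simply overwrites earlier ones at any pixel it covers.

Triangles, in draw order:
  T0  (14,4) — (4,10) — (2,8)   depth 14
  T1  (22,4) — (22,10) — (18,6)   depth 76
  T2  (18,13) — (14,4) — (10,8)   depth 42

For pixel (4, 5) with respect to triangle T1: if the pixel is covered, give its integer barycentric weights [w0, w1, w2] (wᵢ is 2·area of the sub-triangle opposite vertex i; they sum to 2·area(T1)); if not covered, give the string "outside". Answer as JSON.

T0:
  2·area = 32
  edge (14, 4)→(4, 10): d=(-10,6) inclusive
  edge (4, 10)→(2, 8): d=(-2,-2) inclusive
  edge (2, 8)→(14, 4): d=(12,-4) inclusive
    (9,0)@(19, 1): e=[0,48,-16] → .  [on edge]
    (8,1)@(17, 3): e=[-8,40,0] → .  [on edge]
    (5,2)@(11, 5): e=[8,24,0] → X  [on edge]
    (6,2)@(13, 5): e=[-4,28,8] → .
    (0,3)@(1, 7): e=[48,0,-16] → .  [on edge]
    (2,3)@(5, 7): e=[24,8,0] → X  [on edge]
    (3,3)@(7, 7): e=[12,12,8] → X
    (4,3)@(9, 7): e=[0,16,16] → X  [on edge]
    (5,3)@(11, 7): e=[-12,20,24] → .
    (1,4)@(3, 9): e=[16,0,16] → X  [on edge]
    (3,4)@(7, 9): e=[-8,8,32] → .
    (4,4)@(9, 9): e=[-20,12,40] → .
    (2,5)@(5, 11): e=[-16,0,48] → .  [on edge]
    (3,6)@(7, 13): e=[-48,0,80] → .  [on edge]
  covered (6 px):
    . . . . . . . . . . .
    . . . . . . . . . . .
    . . . . . X . . . . .
    . . X X X . . . . . .
    . X X . . . . . . . .
    . . . . . . . . . . .
    . . . . . . . . . . .
T1:
  2·area = 24
  edge (22, 4)→(22, 10): d=(0,6) inclusive
  edge (22, 10)→(18, 6): d=(-4,-4) inclusive
  edge (18, 6)→(22, 4): d=(4,-2) inclusive
    (6,0)@(13, 1): e=[54,0,-30] → .  [on edge]
    (7,1)@(15, 3): e=[42,0,-18] → .  [on edge]
    (8,2)@(17, 5): e=[30,0,-6] → .  [on edge]
    (10,2)@(21, 5): e=[6,16,2] → X
    (9,3)@(19, 7): e=[18,0,6] → X  [on edge]
    (9,4)@(19, 9): e=[18,-8,14] → .
    (10,4)@(21, 9): e=[6,0,18] → X  [on edge]
    (10,5)@(21, 11): e=[6,-8,26] → .
  covered (4 px):
    . . . . . . . . . . .
    . . . . . . . . . . .
    . . . . . . . . . . X
    . . . . . . . . . X X
    . . . . . . . . . . X
    . . . . . . . . . . .
    . . . . . . . . . . .
T2:
  2·area = 52  (B↔C swapped to make it positive)
  edge (18, 13)→(10, 8): d=(-8,-5) inclusive
  edge (10, 8)→(14, 4): d=(4,-4) inclusive
  edge (14, 4)→(18, 13): d=(4,9) inclusive
    (8,0)@(17, 1): e=[91,0,-39] → .  [on edge]
    (7,1)@(15, 3): e=[65,0,-13] → .  [on edge]
    (6,2)@(13, 5): e=[39,0,13] → X  [on edge]
    (7,2)@(15, 5): e=[49,8,-5] → .
    (5,3)@(11, 7): e=[13,0,39] → X  [on edge]
    (7,3)@(15, 7): e=[33,16,3] → X
    (8,3)@(17, 7): e=[43,24,-15] → .
    (4,4)@(9, 9): e=[-13,0,65] → .  [on edge]
    (5,4)@(11, 9): e=[-3,8,47] → .
    (6,4)@(13, 9): e=[7,16,29] → X
    (8,4)@(17, 9): e=[27,32,-7] → .
    (3,5)@(7, 11): e=[-39,0,91] → .  [on edge]
    (2,6)@(5, 13): e=[-65,0,117] → .  [on edge]
  covered (8 px):
    . . . . . . . . . . .
    . . . . . . . . . . .
    . . . . . . X . . . .
    . . . . . X X X . . .
    . . . . . . X X . . .
    . . . . . . . X X . .
    . . . . . . . . . . .

Result: "outside"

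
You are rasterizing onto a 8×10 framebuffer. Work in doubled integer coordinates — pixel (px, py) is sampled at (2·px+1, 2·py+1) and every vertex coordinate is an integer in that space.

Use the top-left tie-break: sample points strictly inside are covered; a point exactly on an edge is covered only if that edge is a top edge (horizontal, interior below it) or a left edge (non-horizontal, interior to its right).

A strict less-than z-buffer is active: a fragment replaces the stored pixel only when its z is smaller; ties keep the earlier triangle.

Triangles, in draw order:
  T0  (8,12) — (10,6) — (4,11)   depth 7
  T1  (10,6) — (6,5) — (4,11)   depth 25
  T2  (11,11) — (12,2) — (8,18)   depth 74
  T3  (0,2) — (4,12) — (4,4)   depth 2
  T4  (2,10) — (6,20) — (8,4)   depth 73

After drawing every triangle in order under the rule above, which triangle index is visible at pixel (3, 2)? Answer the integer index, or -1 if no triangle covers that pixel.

T0:
  2·area = 26  (B↔C swapped to make it positive)
  edge (8, 12)→(4, 11): d=(-4,-1) top-left  bias=+0
  edge (4, 11)→(10, 6): d=(6,-5) top-left  bias=+0
  edge (10, 6)→(8, 12): d=(-2,6) right/bottom  bias=-1
    (5,1)@(11, 3): e=[39,-13,0] → ·  [on edge]
    (4,3)@(9, 7): e=[21,1,4] → █
    (5,3)@(11, 7): e=[23,11,-8] → ·
    (3,4)@(7, 9): e=[11,3,12] → █
    (4,4)@(9, 9): e=[13,13,0] → ·  [on edge]
    (2,5)@(5, 11): e=[1,5,20] → █
    (4,5)@(9, 11): e=[5,25,-4] → ·
    (2,6)@(5, 13): e=[-7,17,16] → ·
    (3,6)@(7, 13): e=[-5,27,4] → ·
    (3,7)@(7, 15): e=[-13,39,0] → ·  [on edge]
  covered (4 px):
    · · · · · · · ·
    · · · · · · · ·
    · · · · · · · ·
    · · · · █ · · ·
    · · · █ · · · ·
    · · █ █ · · · ·
    · · · · · · · ·
    · · · · · · · ·
    · · · · · · · ·
    · · · · · · · ·
T1:
  2·area = 26  (B↔C swapped to make it positive)
  edge (10, 6)→(4, 11): d=(-6,5) right/bottom  bias=-1
  edge (4, 11)→(6, 5): d=(2,-6) top-left  bias=+0
  edge (6, 5)→(10, 6): d=(4,1) right/bottom  bias=-1
    (3,3)@(7, 7): e=[9,10,7] → █
    (4,3)@(9, 7): e=[-1,22,5] → ·
    (2,4)@(5, 9): e=[7,2,17] → █
    (3,4)@(7, 9): e=[-3,14,15] → ·
    (2,5)@(5, 11): e=[-5,6,25] → ·
  covered (2 px):
    · · · · · · · ·
    · · · · · · · ·
    · · · · · · · ·
    · · · █ · · · ·
    · · █ · · · · ·
    · · · · · · · ·
    · · · · · · · ·
    · · · · · · · ·
    · · · · · · · ·
    · · · · · · · ·
T2:
  2·area = 20  (B↔C swapped to make it positive)
  edge (11, 11)→(8, 18): d=(-3,7) right/bottom  bias=-1
  edge (8, 18)→(12, 2): d=(4,-16) top-left  bias=+0
  edge (12, 2)→(11, 11): d=(-1,9) right/bottom  bias=-1
    (5,3)@(11, 7): e=[12,4,4] → █
    (6,3)@(13, 7): e=[-2,36,-14] → ·
    (5,4)@(11, 9): e=[6,12,2] → █
    (6,4)@(13, 9): e=[-8,44,-16] → ·
    (5,5)@(11, 11): e=[0,20,0] → ·  [on edge]
    (4,7)@(9, 15): e=[2,4,14] → █
    (5,7)@(11, 15): e=[-12,36,-4] → ·
    (4,8)@(9, 17): e=[-4,12,12] → ·
  covered (3 px):
    · · · · · · · ·
    · · · · · · · ·
    · · · · · · · ·
    · · · · · █ · ·
    · · · · · █ · ·
    · · · · · · · ·
    · · · · · · · ·
    · · · · █ · · ·
    · · · · · · · ·
    · · · · · · · ·
T3:
  2·area = 32  (B↔C swapped to make it positive)
  edge (0, 2)→(4, 4): d=(4,2) right/bottom  bias=-1
  edge (4, 4)→(4, 12): d=(0,8) right/bottom  bias=-1
  edge (4, 12)→(0, 2): d=(-4,-10) top-left  bias=+0
    (0,1)@(1, 3): e=[2,24,6] → █
    (1,1)@(3, 3): e=[-2,8,26] → ·
    (0,2)@(1, 5): e=[10,24,-2] → ·
    (1,2)@(3, 5): e=[6,8,18] → █
    (2,2)@(5, 5): e=[2,-8,38] → ·
    (1,3)@(3, 7): e=[14,8,10] → █
    (2,3)@(5, 7): e=[10,-8,30] → ·
    (1,4)@(3, 9): e=[22,8,2] → █
    (2,4)@(5, 9): e=[18,-8,22] → ·
    (1,5)@(3, 11): e=[30,8,-6] → ·
  covered (4 px):
    · · · · · · · ·
    █ · · · · · · ·
    · █ · · · · · ·
    · █ · · · · · ·
    · █ · · · · · ·
    · · · · · · · ·
    · · · · · · · ·
    · · · · · · · ·
    · · · · · · · ·
    · · · · · · · ·
T4:
  2·area = 84  (B↔C swapped to make it positive)
  edge (2, 10)→(8, 4): d=(6,-6) top-left  bias=+0
  edge (8, 4)→(6, 20): d=(-2,16) right/bottom  bias=-1
  edge (6, 20)→(2, 10): d=(-4,-10) top-left  bias=+0
    (5,0)@(11, 1): e=[0,-42,126] → ·  [on edge]
    (4,1)@(9, 3): e=[0,-14,98] → ·  [on edge]
    (3,2)@(7, 5): e=[0,14,70] → █  [on edge]
    (4,2)@(9, 5): e=[12,-18,90] → ·
    (2,3)@(5, 7): e=[0,42,42] → █  [on edge]
    (4,3)@(9, 7): e=[24,-22,82] → ·
    (1,4)@(3, 9): e=[0,70,14] → █  [on edge]
    (4,4)@(9, 9): e=[36,-26,74] → ·
    (0,5)@(1, 11): e=[0,98,-14] → ·  [on edge]
    (1,5)@(3, 11): e=[12,66,6] → █
    (4,5)@(9, 11): e=[48,-30,66] → ·
    (1,6)@(3, 13): e=[24,62,-2] → ·
  covered (12 px):
    · · · · · · · ·
    · · · · · · · ·
    · · · █ · · · ·
    · · █ █ · · · ·
    · █ █ █ · · · ·
    · █ █ █ · · · ·
    · · █ · · · · ·
    · · █ · · · · ·
    · · █ · · · · ·
    · · · · · · · ·

Z-buffer (winner per pixel, '.' = empty):
  . . . . . . . .
  3 . . . . . . .
  . 3 . 4 . . . .
  . 3 4 1 0 2 . .
  . 3 1 0 . 2 . .
  . 4 0 0 . . . .
  . . 4 . . . . .
  . . 4 . 2 . . .
  . . 4 . . . . .
  . . . . . . . .

Result: 4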